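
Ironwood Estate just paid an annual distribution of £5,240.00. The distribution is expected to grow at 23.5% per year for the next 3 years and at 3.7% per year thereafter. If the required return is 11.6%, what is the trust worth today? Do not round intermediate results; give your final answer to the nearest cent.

D_1 = 6471.40000
D_2 = 7992.17900
D_3 = 9870.34107
Terminal value at year 3: TV = D_3×(1+g_2)/(r−g_2) = 10235.54368/0.079 = 129563.84411
P_0 = D_1/(1+r)^1 + D_2/(1+r)^2 + D_3/(1+r)^3 + TV/(1+r)^3
    = 5798.74552 + 6417.07053 + 7101.32806 + 93216.16701 = 112533.31112

£112533.31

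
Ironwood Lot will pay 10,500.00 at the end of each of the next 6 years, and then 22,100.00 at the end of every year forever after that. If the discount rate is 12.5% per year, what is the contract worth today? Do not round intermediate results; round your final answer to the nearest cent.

129775.47

PV of 6-year annuity: 10,500.00 × [1 − (1+0.125)^−6] / 0.125 = 42565.30452
Perpetuity value at year 6: 22,100.00 / 0.125 = 176800.00000
PV of perpetuity: 176800.00000 / (1+0.125)^6 = 87210.16858
Total PV = 42565.30452 + 87210.16858 = 129775.47310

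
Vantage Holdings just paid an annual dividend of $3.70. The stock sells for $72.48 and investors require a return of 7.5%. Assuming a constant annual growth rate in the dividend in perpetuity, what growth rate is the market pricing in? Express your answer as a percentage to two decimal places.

P = D₀(1+g)/(r−g) ⇒ P(r−g) = D₀(1+g) ⇒ g(P+D₀) = P·r − D₀
g = (P·r − D₀)/(P + D₀) = ($72.48×0.075 − $3.70) / ($72.48 + $3.70) = 0.022788

2.28%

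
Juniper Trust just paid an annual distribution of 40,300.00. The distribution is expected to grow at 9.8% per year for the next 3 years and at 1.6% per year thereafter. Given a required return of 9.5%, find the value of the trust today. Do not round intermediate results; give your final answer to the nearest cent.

D_1 = 44249.40000
D_2 = 48585.84120
D_3 = 53347.25364
Terminal value at year 3: TV = D_3×(1+g_2)/(r−g_2) = 54200.80970/0.079 = 686086.19868
P_0 = D_1/(1+r)^1 + D_2/(1+r)^2 + D_3/(1+r)^3 + TV/(1+r)^3
    = 40410.41096 + 40521.12441 + 40632.14119 + 522560.19559 = 644123.87216

644123.87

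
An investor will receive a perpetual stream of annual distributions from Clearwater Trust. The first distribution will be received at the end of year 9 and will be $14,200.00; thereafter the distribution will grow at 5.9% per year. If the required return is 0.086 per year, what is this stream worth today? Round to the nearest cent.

Value at end of year 8: C₁ / (r − g) = $14,200.00 / (0.086 − 0.059) = $525,925.9259
Discount to today: PV = $525,925.9259 / (1 + 0.086)^8 = $525,925.9259 / 1.934811 = $271,822.86

$271822.86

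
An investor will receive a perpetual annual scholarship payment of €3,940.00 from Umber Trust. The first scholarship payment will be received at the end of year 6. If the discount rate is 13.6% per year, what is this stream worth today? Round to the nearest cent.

€15313.19

Value at end of year 5: C / r = €3,940.00 / 0.136 = €28,970.5882
Discount to today: PV = €28,970.5882 / (1 + 0.136)^5 = €28,970.5882 / 1.891872 = €15,313.19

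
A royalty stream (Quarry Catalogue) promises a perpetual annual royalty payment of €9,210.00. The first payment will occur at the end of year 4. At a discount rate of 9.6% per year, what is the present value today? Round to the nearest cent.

€72871.34

Value at end of year 3: C / r = €9,210.00 / 0.096 = €95,937.5000
Discount to today: PV = €95,937.5000 / (1 + 0.096)^3 = €95,937.5000 / 1.316533 = €72,871.34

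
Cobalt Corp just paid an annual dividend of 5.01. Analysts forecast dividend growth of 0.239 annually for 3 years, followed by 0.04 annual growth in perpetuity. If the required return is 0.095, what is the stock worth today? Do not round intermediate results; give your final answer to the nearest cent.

156.58

D_1 = 6.20739
D_2 = 7.69096
D_3 = 9.52909
Terminal value at year 3: TV = D_3×(1+g_2)/(r−g_2) = 9.91026/0.055 = 180.18652
P_0 = D_1/(1+r)^1 + D_2/(1+r)^2 + D_3/(1+r)^3 + TV/(1+r)^3
    = 5.66885 + 6.41434 + 7.25787 + 137.23976 = 156.58082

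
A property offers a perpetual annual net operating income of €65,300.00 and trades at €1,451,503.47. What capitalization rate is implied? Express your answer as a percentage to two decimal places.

4.50%

P = C/r ⇒ r = C/P = €65,300.00/€1,451,503.47 = 0.044988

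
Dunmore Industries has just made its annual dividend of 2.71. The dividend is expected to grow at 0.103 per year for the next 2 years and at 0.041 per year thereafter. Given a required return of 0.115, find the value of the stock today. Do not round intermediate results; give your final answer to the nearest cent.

D_1 = 2.98913
D_2 = 3.29701
Terminal value at year 2: TV = D_2×(1+g_2)/(r−g_2) = 3.43219/0.074 = 46.38092
P_0 = D_1/(1+r)^1 + D_2/(1+r)^2 + TV/(1+r)^2
    = 2.68083 + 2.65198 + 37.30694 = 42.63975

42.64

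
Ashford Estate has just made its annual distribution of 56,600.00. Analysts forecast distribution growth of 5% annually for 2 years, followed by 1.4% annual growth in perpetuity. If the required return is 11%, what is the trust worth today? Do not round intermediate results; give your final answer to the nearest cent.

639140.20

D_1 = 59430.00000
D_2 = 62401.50000
Terminal value at year 2: TV = D_2×(1+g_2)/(r−g_2) = 63275.12100/0.096 = 659115.84375
P_0 = D_1/(1+r)^1 + D_2/(1+r)^2 + TV/(1+r)^2
    = 53540.54054 + 50646.45727 + 534953.20489 = 639140.20270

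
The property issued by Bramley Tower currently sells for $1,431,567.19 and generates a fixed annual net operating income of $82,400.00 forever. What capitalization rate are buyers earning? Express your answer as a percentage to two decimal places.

P = C/r ⇒ r = C/P = $82,400.00/$1,431,567.19 = 0.057559

5.76%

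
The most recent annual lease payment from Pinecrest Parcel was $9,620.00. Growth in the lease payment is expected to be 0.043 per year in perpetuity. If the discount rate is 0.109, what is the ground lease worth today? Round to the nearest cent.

$152025.15

D₁ = D₀ × (1 + g) = $9,620.00 × 1.043 = $10,033.6600
Growing perpetuity: P = D₁ / (r − g) = $10,033.6600 / (0.109 − 0.043) = $152,025.15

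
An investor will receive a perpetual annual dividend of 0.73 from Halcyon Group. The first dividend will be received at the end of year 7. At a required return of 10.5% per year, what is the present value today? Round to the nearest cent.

Value at end of year 6: C / r = 0.73 / 0.105 = 6.9524
Discount to today: PV = 6.9524 / (1 + 0.105)^6 = 6.9524 / 1.820429 = 3.82

3.82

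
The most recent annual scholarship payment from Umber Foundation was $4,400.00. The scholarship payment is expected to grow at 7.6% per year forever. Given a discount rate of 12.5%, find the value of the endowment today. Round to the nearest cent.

D₁ = D₀ × (1 + g) = $4,400.00 × 1.076 = $4,734.4000
Growing perpetuity: P = D₁ / (r − g) = $4,734.4000 / (0.125 − 0.076) = $96,620.41

$96620.41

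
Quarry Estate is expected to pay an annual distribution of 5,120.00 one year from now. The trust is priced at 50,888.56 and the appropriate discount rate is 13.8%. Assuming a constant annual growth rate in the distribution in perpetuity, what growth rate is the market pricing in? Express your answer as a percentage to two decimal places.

3.74%

P = D₁/(r−g) ⇒ g = r − D₁/P = 0.138 − 5,120.00/50,888.56 = 0.037388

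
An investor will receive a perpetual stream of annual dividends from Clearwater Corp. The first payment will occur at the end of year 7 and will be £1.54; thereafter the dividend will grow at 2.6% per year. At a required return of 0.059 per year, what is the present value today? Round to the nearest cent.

£33.08

Value at end of year 6: C₁ / (r − g) = £1.54 / (0.059 − 0.026) = £46.6667
Discount to today: PV = £46.6667 / (1 + 0.059)^6 = £46.6667 / 1.410509 = £33.08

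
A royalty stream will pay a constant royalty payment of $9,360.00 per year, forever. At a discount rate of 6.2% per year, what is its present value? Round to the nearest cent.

$150967.74

Level perpetuity: PV = C / r = $9,360.00 / 0.062 = $150,967.74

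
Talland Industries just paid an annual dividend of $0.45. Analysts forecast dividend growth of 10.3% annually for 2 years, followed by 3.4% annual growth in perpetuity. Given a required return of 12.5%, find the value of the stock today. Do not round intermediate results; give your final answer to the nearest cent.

D_1 = 0.49635
D_2 = 0.54747
Terminal value at year 2: TV = D_2×(1+g_2)/(r−g_2) = 0.56609/0.091 = 6.22075
P_0 = D_1/(1+r)^1 + D_2/(1+r)^2 + TV/(1+r)^2
    = 0.44120 + 0.43257 + 4.91516 = 5.78893

$5.79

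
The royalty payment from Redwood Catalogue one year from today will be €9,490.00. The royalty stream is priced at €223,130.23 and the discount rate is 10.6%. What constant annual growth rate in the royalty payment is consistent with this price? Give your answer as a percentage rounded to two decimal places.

6.35%

P = D₁/(r−g) ⇒ g = r − D₁/P = 0.106 − €9,490.00/€223,130.23 = 0.063469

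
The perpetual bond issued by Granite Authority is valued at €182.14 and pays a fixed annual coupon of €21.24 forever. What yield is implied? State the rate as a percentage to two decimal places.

11.66%

P = C/r ⇒ r = C/P = €21.24/€182.14 = 0.116614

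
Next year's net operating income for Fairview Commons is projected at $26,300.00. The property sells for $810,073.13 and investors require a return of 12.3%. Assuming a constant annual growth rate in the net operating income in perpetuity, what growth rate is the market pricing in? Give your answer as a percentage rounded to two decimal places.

P = D₁/(r−g) ⇒ g = r − D₁/P = 0.123 − $26,300.00/$810,073.13 = 0.090534

9.05%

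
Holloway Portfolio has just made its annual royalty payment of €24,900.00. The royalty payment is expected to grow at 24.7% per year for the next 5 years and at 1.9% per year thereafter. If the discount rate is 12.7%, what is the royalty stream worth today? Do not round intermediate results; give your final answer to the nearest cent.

D_1 = 31050.30000
D_2 = 38719.72410
D_3 = 48283.49595
D_4 = 60209.51945
D_5 = 75081.27076
Terminal value at year 5: TV = D_5×(1+g_2)/(r−g_2) = 76507.81490/0.108 = 708405.69354
P_0 = D_1/(1+r)^1 + D_2/(1+r)^2 + D_3/(1+r)^3 + D_4/(1+r)^4 + D_5/(1+r)^5 + TV/(1+r)^5
    = 27551.28660 + 30484.87524 + 33730.82469 + 37322.39431 + 41296.38483 + 389639.03832 = 560024.80398

€560024.80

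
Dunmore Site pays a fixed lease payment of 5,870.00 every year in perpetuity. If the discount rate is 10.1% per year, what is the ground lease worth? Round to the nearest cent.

Level perpetuity: PV = C / r = 5,870.00 / 0.101 = 58,118.81

58118.81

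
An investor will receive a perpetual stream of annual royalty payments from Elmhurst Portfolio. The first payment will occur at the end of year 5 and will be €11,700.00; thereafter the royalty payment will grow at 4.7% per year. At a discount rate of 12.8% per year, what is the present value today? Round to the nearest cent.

Value at end of year 4: C₁ / (r − g) = €11,700.00 / (0.128 − 0.047) = €144,444.4444
Discount to today: PV = €144,444.4444 / (1 + 0.128)^4 = €144,444.4444 / 1.618961 = €89,220.46

€89220.46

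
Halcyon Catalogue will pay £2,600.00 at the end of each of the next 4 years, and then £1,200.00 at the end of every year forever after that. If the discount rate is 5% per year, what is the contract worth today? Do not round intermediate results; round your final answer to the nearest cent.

PV of 4-year annuity: £2,600.00 × [1 − (1+0.05)^−4] / 0.05 = 9219.47131
Perpetuity value at year 4: £1,200.00 / 0.05 = 24000.00000
PV of perpetuity: 24000.00000 / (1+0.05)^4 = 19744.85940
Total PV = 9219.47131 + 19744.85940 = 28964.33071

£28964.33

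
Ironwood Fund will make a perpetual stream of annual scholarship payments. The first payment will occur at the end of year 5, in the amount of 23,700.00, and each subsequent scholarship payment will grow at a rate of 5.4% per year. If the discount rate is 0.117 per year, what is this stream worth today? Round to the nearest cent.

241654.62

Value at end of year 4: C₁ / (r − g) = 23,700.00 / (0.117 − 0.054) = 376,190.4762
Discount to today: PV = 376,190.4762 / (1 + 0.117)^4 = 376,190.4762 / 1.556728 = 241,654.62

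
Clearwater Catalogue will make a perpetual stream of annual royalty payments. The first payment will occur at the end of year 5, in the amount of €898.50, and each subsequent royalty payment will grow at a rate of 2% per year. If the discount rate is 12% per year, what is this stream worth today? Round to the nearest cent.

€5710.13

Value at end of year 4: C₁ / (r − g) = €898.50 / (0.12 − 0.02) = €8,985.0000
Discount to today: PV = €8,985.0000 / (1 + 0.12)^4 = €8,985.0000 / 1.573519 = €5,710.13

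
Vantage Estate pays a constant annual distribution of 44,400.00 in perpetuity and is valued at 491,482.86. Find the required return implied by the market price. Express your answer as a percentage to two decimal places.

P = C/r ⇒ r = C/P = 44,400.00/491,482.86 = 0.090339

9.03%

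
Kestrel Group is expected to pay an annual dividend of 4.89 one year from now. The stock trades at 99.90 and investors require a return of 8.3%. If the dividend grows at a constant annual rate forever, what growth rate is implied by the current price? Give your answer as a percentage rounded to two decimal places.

3.41%

P = D₁/(r−g) ⇒ g = r − D₁/P = 0.083 − 4.89/99.90 = 0.034051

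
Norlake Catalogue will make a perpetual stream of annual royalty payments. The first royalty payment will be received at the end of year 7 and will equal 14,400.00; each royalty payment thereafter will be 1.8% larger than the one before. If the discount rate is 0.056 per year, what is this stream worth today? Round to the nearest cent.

273272.16

Value at end of year 6: C₁ / (r − g) = 14,400.00 / (0.056 − 0.018) = 378,947.3684
Discount to today: PV = 378,947.3684 / (1 + 0.056)^6 = 378,947.3684 / 1.386703 = 273,272.16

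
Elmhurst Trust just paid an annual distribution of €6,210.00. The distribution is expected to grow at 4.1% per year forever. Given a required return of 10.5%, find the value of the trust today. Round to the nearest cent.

€101009.53

D₁ = D₀ × (1 + g) = €6,210.00 × 1.041 = €6,464.6100
Growing perpetuity: P = D₁ / (r − g) = €6,464.6100 / (0.105 − 0.041) = €101,009.53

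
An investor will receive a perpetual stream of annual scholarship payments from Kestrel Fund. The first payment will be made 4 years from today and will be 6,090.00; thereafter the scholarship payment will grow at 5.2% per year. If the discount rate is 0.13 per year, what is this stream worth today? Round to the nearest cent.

54111.22

Value at end of year 3: C₁ / (r − g) = 6,090.00 / (0.13 − 0.052) = 78,076.9231
Discount to today: PV = 78,076.9231 / (1 + 0.13)^3 = 78,076.9231 / 1.442897 = 54,111.22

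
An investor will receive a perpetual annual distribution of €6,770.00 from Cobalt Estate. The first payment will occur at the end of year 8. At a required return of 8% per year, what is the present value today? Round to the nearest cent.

€49377.87

Value at end of year 7: C / r = €6,770.00 / 0.08 = €84,625.0000
Discount to today: PV = €84,625.0000 / (1 + 0.08)^7 = €84,625.0000 / 1.713824 = €49,377.87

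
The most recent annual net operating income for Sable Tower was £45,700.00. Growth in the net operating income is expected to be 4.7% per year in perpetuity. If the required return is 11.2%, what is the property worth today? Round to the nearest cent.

D₁ = D₀ × (1 + g) = £45,700.00 × 1.047 = £47,847.9000
Growing perpetuity: P = D₁ / (r − g) = £47,847.9000 / (0.112 − 0.047) = £736,121.54

£736121.54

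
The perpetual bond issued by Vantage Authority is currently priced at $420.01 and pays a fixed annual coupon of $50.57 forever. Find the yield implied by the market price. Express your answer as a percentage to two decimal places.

P = C/r ⇒ r = C/P = $50.57/$420.01 = 0.120402

12.04%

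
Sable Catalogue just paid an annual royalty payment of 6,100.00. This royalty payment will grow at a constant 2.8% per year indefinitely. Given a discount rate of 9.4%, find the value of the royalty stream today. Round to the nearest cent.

D₁ = D₀ × (1 + g) = 6,100.00 × 1.028 = 6,270.8000
Growing perpetuity: P = D₁ / (r − g) = 6,270.8000 / (0.094 − 0.028) = 95,012.12

95012.12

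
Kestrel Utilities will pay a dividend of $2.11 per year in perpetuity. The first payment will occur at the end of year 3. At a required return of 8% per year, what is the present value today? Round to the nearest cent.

$22.61

Value at end of year 2: C / r = $2.11 / 0.08 = $26.3750
Discount to today: PV = $26.3750 / (1 + 0.08)^2 = $26.3750 / 1.166400 = $22.61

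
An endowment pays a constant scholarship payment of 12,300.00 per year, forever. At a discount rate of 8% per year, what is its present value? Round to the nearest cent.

Level perpetuity: PV = C / r = 12,300.00 / 0.08 = 153,750.00

153750.00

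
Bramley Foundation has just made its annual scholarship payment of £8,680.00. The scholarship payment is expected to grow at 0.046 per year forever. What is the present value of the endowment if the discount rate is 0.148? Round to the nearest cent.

£89012.55

D₁ = D₀ × (1 + g) = £8,680.00 × 1.046 = £9,079.2800
Growing perpetuity: P = D₁ / (r − g) = £9,079.2800 / (0.148 − 0.046) = £89,012.55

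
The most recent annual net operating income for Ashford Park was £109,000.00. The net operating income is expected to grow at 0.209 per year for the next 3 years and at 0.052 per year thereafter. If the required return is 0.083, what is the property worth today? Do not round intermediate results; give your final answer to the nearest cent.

£5555212.80

D_1 = 131781.00000
D_2 = 159323.22900
D_3 = 192621.78386
Terminal value at year 3: TV = D_3×(1+g_2)/(r−g_2) = 202638.11662/0.031 = 6536713.43941
P_0 = D_1/(1+r)^1 + D_2/(1+r)^2 + D_3/(1+r)^3 + TV/(1+r)^3
    = 121681.44044 + 135838.28393 + 151642.18400 + 5146050.88926 = 5555212.79763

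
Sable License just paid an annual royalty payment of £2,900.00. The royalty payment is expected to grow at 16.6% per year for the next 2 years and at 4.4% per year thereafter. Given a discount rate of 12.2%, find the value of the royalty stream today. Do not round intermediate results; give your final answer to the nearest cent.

D_1 = 3381.40000
D_2 = 3942.71240
Terminal value at year 2: TV = D_2×(1+g_2)/(r−g_2) = 4116.19175/0.078 = 52771.68905
P_0 = D_1/(1+r)^1 + D_2/(1+r)^2 + TV/(1+r)^2
    = 3013.72549 + 3131.91080 + 41919.42152 = 48065.05782

£48065.06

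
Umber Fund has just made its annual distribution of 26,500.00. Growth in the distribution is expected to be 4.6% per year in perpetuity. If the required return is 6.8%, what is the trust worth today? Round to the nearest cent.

1259954.55

D₁ = D₀ × (1 + g) = 26,500.00 × 1.046 = 27,719.0000
Growing perpetuity: P = D₁ / (r − g) = 27,719.0000 / (0.068 − 0.046) = 1,259,954.55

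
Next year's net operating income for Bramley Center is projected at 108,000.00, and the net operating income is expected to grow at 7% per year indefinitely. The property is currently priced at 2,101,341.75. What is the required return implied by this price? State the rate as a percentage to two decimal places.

12.14%

P = D₁/(r − g) ⇒ r = D₁/P + g = 108,000.0000/2,101,341.75 + 0.07 = 0.051396 + 0.07 = 0.121396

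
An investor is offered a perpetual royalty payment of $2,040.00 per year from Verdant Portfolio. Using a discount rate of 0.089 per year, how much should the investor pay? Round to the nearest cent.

$22921.35

Level perpetuity: PV = C / r = $2,040.00 / 0.089 = $22,921.35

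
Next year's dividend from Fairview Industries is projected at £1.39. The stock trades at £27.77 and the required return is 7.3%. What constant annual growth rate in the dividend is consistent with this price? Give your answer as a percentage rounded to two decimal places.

P = D₁/(r−g) ⇒ g = r − D₁/P = 0.073 − £1.39/£27.77 = 0.022946

2.29%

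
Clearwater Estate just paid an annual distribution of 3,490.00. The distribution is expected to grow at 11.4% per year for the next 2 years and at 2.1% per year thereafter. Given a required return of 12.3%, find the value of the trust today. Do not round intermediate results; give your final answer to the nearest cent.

41272.83

D_1 = 3887.86000
D_2 = 4331.07604
Terminal value at year 2: TV = D_2×(1+g_2)/(r−g_2) = 4422.02864/0.102 = 43353.22193
P_0 = D_1/(1+r)^1 + D_2/(1+r)^2 + TV/(1+r)^2
    = 3462.03028 + 3434.28471 + 34376.51654 = 41272.83153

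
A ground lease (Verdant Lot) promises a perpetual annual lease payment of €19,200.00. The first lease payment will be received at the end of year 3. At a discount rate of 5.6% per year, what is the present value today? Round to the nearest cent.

€307457.69

Value at end of year 2: C / r = €19,200.00 / 0.056 = €342,857.1429
Discount to today: PV = €342,857.1429 / (1 + 0.056)^2 = €342,857.1429 / 1.115136 = €307,457.69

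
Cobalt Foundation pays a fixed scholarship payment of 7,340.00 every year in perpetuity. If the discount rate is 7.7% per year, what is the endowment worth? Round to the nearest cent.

95324.68

Level perpetuity: PV = C / r = 7,340.00 / 0.077 = 95,324.68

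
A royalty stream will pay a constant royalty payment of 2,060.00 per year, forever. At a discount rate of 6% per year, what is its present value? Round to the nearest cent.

Level perpetuity: PV = C / r = 2,060.00 / 0.06 = 34,333.33

34333.33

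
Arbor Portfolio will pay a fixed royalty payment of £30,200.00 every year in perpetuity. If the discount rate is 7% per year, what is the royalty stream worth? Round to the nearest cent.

£431428.57

Level perpetuity: PV = C / r = £30,200.00 / 0.07 = £431,428.57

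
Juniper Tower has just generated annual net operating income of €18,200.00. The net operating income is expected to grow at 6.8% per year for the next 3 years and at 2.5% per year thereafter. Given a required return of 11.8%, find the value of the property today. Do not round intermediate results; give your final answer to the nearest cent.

D_1 = 19437.60000
D_2 = 20759.35680
D_3 = 22170.99306
Terminal value at year 3: TV = D_3×(1+g_2)/(r−g_2) = 22725.26789/0.093 = 244357.71924
P_0 = D_1/(1+r)^1 + D_2/(1+r)^2 + D_3/(1+r)^3 + TV/(1+r)^3
    = 17386.04651 + 16608.49524 + 15865.71817 + 174864.09810 = 224724.35801

€224724.36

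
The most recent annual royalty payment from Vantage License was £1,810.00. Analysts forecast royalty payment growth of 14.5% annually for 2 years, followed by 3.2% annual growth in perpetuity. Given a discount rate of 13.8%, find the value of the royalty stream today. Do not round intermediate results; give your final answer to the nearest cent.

D_1 = 2072.45000
D_2 = 2372.95525
Terminal value at year 2: TV = D_2×(1+g_2)/(r−g_2) = 2448.88982/0.106 = 23102.73413
P_0 = D_1/(1+r)^1 + D_2/(1+r)^2 + TV/(1+r)^2
    = 1821.13357 + 1832.33562 + 17839.34301 = 21492.81220

£21492.81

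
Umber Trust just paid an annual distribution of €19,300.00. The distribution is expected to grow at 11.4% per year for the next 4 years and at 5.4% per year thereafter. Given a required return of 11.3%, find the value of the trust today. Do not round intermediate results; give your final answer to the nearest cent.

€423397.40

D_1 = 21500.20000
D_2 = 23951.22280
D_3 = 26681.66220
D_4 = 29723.37169
Terminal value at year 4: TV = D_4×(1+g_2)/(r−g_2) = 31328.43376/0.059 = 530990.40273
P_0 = D_1/(1+r)^1 + D_2/(1+r)^2 + D_3/(1+r)^3 + D_4/(1+r)^4 + TV/(1+r)^4
    = 19317.34052 + 19334.69662 + 19352.06832 + 19369.45562 + 346023.83430 = 423397.39538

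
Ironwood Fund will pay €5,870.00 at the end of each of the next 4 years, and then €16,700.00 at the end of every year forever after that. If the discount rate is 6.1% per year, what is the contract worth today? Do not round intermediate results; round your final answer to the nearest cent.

PV of 4-year annuity: €5,870.00 × [1 − (1+0.061)^−4] / 0.061 = 20293.68058
Perpetuity value at year 4: €16,700.00 / 0.061 = 273770.49180
PV of perpetuity: 273770.49180 / (1+0.061)^4 = 216035.48913
Total PV = 20293.68058 + 216035.48913 = 236329.16971

€236329.17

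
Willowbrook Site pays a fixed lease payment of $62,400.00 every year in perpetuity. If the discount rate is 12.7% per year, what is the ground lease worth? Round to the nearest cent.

Level perpetuity: PV = C / r = $62,400.00 / 0.127 = $491,338.58

$491338.58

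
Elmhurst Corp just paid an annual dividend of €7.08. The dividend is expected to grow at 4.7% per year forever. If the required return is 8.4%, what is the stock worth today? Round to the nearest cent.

D₁ = D₀ × (1 + g) = €7.08 × 1.047 = €7.4128
Growing perpetuity: P = D₁ / (r − g) = €7.4128 / (0.084 − 0.047) = €200.34

€200.34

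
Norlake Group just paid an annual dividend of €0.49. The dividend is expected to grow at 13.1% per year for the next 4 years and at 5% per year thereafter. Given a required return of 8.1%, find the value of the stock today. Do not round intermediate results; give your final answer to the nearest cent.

€22.08

D_1 = 0.55419
D_2 = 0.62679
D_3 = 0.70890
D_4 = 0.80176
Terminal value at year 4: TV = D_4×(1+g_2)/(r−g_2) = 0.84185/0.031 = 27.15652
P_0 = D_1/(1+r)^1 + D_2/(1+r)^2 + D_3/(1+r)^3 + D_4/(1+r)^4 + TV/(1+r)^4
    = 0.51266 + 0.53638 + 0.56119 + 0.58714 + 19.88709 = 22.08446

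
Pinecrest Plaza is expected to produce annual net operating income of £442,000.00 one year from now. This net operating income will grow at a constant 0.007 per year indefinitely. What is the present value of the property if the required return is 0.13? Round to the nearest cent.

Growing perpetuity: P = D₁ / (r − g) = £442,000.0000 / (0.13 − 0.007) = £3,593,495.93

£3593495.93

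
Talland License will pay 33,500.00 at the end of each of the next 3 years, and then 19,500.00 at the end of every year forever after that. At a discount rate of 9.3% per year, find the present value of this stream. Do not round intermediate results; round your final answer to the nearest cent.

244926.92

PV of 3-year annuity: 33,500.00 × [1 − (1+0.093)^−3] / 0.093 = 84347.02435
Perpetuity value at year 3: 19,500.00 / 0.093 = 209677.41935
PV of perpetuity: 209677.41935 / (1+0.093)^3 = 160579.89772
Total PV = 84347.02435 + 160579.89772 = 244926.92207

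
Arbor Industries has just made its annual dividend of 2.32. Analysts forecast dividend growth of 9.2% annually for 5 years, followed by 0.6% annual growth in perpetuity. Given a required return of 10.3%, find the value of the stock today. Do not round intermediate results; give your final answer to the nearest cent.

D_1 = 2.53344
D_2 = 2.76652
D_3 = 3.02104
D_4 = 3.29897
D_5 = 3.60248
Terminal value at year 5: TV = D_5×(1+g_2)/(r−g_2) = 3.62409/0.097 = 37.36177
P_0 = D_1/(1+r)^1 + D_2/(1+r)^2 + D_3/(1+r)^3 + D_4/(1+r)^4 + D_5/(1+r)^5 + TV/(1+r)^5
    = 2.29686 + 2.27396 + 2.25128 + 2.22883 + 2.20660 + 22.88494 = 34.14247

34.14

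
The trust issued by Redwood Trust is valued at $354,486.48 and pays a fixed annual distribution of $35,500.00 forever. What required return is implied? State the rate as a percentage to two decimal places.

10.01%

P = C/r ⇒ r = C/P = $35,500.00/$354,486.48 = 0.100145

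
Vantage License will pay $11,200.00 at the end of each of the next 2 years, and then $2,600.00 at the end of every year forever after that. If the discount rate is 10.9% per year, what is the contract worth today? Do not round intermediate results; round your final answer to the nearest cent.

PV of 2-year annuity: $11,200.00 × [1 − (1+0.109)^−2] / 0.109 = 19205.76056
Perpetuity value at year 2: $2,600.00 / 0.109 = 23853.21101
PV of perpetuity: 23853.21101 / (1+0.109)^2 = 19394.73088
Total PV = 19205.76056 + 19394.73088 = 38600.49144

$38600.49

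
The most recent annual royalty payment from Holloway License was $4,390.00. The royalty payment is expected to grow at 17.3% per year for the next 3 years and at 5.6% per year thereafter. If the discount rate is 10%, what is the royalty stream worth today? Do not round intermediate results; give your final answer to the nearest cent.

$142755.71

D_1 = 5149.47000
D_2 = 6040.32831
D_3 = 7085.30511
Terminal value at year 3: TV = D_3×(1+g_2)/(r−g_2) = 7482.08219/0.044 = 170047.32258
P_0 = D_1/(1+r)^1 + D_2/(1+r)^2 + D_3/(1+r)^3 + TV/(1+r)^3
    = 4681.33636 + 4992.00687 + 5323.29460 + 127759.07031 = 142755.70814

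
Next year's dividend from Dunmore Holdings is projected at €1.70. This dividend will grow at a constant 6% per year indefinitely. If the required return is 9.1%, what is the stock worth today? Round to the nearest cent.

€54.84

Growing perpetuity: P = D₁ / (r − g) = €1.7000 / (0.091 − 0.06) = €54.84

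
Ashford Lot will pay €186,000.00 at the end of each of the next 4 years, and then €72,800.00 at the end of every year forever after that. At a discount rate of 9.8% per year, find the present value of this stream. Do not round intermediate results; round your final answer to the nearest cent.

PV of 4-year annuity: €186,000.00 × [1 − (1+0.098)^−4] / 0.098 = 592156.64660
Perpetuity value at year 4: €72,800.00 / 0.098 = 742857.14286
PV of perpetuity: 742857.14286 / (1+0.098)^4 = 511088.30483
Total PV = 592156.64660 + 511088.30483 = 1103244.95143

€1103244.95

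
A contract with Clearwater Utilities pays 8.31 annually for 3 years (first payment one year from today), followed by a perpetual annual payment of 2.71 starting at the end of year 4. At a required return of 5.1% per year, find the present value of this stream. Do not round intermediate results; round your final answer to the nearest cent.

PV of 3-year annuity: 8.31 × [1 − (1+0.051)^−3] / 0.051 = 22.58785
Perpetuity value at year 3: 2.71 / 0.051 = 53.13725
PV of perpetuity: 53.13725 / (1+0.051)^3 = 45.77106
Total PV = 22.58785 + 45.77106 = 68.35891

68.36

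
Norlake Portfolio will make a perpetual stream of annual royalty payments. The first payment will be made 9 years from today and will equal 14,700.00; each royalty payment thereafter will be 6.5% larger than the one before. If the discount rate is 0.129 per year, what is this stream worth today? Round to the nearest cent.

87013.34

Value at end of year 8: C₁ / (r − g) = 14,700.00 / (0.129 − 0.065) = 229,687.5000
Discount to today: PV = 229,687.5000 / (1 + 0.129)^8 = 229,687.5000 / 2.639682 = 87,013.34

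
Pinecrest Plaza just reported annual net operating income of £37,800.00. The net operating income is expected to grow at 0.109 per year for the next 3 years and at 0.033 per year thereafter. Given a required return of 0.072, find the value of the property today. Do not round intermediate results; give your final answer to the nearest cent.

£1229915.02

D_1 = 41920.20000
D_2 = 46489.50180
D_3 = 51556.85750
Terminal value at year 3: TV = D_3×(1+g_2)/(r−g_2) = 53258.23379/0.039 = 1365595.73830
P_0 = D_1/(1+r)^1 + D_2/(1+r)^2 + D_3/(1+r)^3 + TV/(1+r)^3
    = 39104.66418 + 40454.35874 + 41850.63792 + 1108505.35819 = 1229915.01903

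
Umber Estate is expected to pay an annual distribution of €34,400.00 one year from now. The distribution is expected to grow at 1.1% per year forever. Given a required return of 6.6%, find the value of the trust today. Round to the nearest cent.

€625454.55

Growing perpetuity: P = D₁ / (r − g) = €34,400.0000 / (0.066 − 0.011) = €625,454.55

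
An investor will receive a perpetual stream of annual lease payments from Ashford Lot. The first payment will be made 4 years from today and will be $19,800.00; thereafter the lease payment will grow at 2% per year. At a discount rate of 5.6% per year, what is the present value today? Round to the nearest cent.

$467058.13

Value at end of year 3: C₁ / (r − g) = $19,800.00 / (0.056 − 0.02) = $550,000.0000
Discount to today: PV = $550,000.0000 / (1 + 0.056)^3 = $550,000.0000 / 1.177584 = $467,058.13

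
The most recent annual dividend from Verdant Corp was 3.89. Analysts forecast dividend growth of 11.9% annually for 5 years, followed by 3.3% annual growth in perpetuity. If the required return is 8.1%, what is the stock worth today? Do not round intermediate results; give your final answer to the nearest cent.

D_1 = 4.35291
D_2 = 4.87091
D_3 = 5.45054
D_4 = 6.09916
D_5 = 6.82496
Terminal value at year 5: TV = D_5×(1+g_2)/(r−g_2) = 7.05018/0.048 = 146.87880
P_0 = D_1/(1+r)^1 + D_2/(1+r)^2 + D_3/(1+r)^3 + D_4/(1+r)^4 + D_5/(1+r)^5 + TV/(1+r)^5
    = 4.02674 + 4.16829 + 4.31482 + 4.46650 + 4.62351 + 99.50173 = 121.10160

121.10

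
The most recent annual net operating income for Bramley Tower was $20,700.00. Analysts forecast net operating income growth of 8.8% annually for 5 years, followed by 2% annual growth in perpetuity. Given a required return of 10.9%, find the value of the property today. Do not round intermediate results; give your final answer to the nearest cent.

D_1 = 22521.60000
D_2 = 24503.50080
D_3 = 26659.80887
D_4 = 29005.87205
D_5 = 31558.38879
Terminal value at year 5: TV = D_5×(1+g_2)/(r−g_2) = 32189.55657/0.089 = 361680.41087
P_0 = D_1/(1+r)^1 + D_2/(1+r)^2 + D_3/(1+r)^3 + D_4/(1+r)^4 + D_5/(1+r)^5 + TV/(1+r)^5
    = 20308.02525 + 19923.47292 + 19546.20247 + 19176.07600 + 18812.95824 + 215609.18435 = 313375.91923

$313375.92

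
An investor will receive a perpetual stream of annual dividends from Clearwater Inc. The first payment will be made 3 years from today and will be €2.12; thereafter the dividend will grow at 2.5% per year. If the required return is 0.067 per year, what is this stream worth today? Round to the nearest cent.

Value at end of year 2: C₁ / (r − g) = €2.12 / (0.067 − 0.025) = €50.4762
Discount to today: PV = €50.4762 / (1 + 0.067)^2 = €50.4762 / 1.138489 = €44.34

€44.34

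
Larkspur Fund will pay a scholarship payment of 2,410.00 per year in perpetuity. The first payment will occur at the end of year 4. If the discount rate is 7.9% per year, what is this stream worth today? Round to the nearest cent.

Value at end of year 3: C / r = 2,410.00 / 0.079 = 30,506.3291
Discount to today: PV = 30,506.3291 / (1 + 0.079)^3 = 30,506.3291 / 1.256216 = 24,284.30

24284.30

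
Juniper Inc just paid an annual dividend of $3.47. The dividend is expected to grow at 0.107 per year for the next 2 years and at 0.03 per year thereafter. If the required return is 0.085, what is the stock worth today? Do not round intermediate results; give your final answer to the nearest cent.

D_1 = 3.84129
D_2 = 4.25231
Terminal value at year 2: TV = D_2×(1+g_2)/(r−g_2) = 4.37988/0.055 = 79.63413
P_0 = D_1/(1+r)^1 + D_2/(1+r)^2 + TV/(1+r)^2
    = 3.54036 + 3.61215 + 67.64563 = 74.79814

$74.80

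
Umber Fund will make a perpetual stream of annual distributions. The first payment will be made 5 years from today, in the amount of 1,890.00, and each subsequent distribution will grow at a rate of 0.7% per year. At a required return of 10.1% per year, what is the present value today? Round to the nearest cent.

13683.11

Value at end of year 4: C₁ / (r − g) = 1,890.00 / (0.101 − 0.007) = 20,106.3830
Discount to today: PV = 20,106.3830 / (1 + 0.101)^4 = 20,106.3830 / 1.469431 = 13,683.11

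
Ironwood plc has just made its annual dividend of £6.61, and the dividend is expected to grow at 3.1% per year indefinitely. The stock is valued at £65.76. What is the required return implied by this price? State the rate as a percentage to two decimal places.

13.46%

D₁ = £6.61 × 1.031 = £6.8149
P = D₁/(r − g) ⇒ r = D₁/P + g = £6.8149/£65.76 + 0.031 = 0.103633 + 0.031 = 0.134633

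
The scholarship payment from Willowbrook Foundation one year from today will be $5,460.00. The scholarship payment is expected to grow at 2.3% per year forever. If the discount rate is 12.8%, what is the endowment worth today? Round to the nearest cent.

Growing perpetuity: P = D₁ / (r − g) = $5,460.0000 / (0.128 − 0.023) = $52,000.00

$52000.00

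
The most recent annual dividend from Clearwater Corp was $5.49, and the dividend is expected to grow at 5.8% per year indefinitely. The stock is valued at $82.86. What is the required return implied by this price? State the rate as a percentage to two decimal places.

D₁ = $5.49 × 1.058 = $5.8084
P = D₁/(r − g) ⇒ r = D₁/P + g = $5.8084/$82.86 + 0.058 = 0.070099 + 0.058 = 0.128099

12.81%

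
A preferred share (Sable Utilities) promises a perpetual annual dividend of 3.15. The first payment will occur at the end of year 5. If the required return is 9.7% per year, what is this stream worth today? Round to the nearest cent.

Value at end of year 4: C / r = 3.15 / 0.097 = 32.4742
Discount to today: PV = 32.4742 / (1 + 0.097)^4 = 32.4742 / 1.448193 = 22.42

22.42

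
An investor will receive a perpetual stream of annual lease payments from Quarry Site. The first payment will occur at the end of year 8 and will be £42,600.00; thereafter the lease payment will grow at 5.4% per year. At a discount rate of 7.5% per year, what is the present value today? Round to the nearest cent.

£1222731.37

Value at end of year 7: C₁ / (r − g) = £42,600.00 / (0.075 − 0.054) = £2,028,571.4286
Discount to today: PV = £2,028,571.4286 / (1 + 0.075)^7 = £2,028,571.4286 / 1.659049 = £1,222,731.37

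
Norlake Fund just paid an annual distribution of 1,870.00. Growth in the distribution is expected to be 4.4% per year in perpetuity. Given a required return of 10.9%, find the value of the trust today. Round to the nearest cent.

30035.08

D₁ = D₀ × (1 + g) = 1,870.00 × 1.044 = 1,952.2800
Growing perpetuity: P = D₁ / (r − g) = 1,952.2800 / (0.109 − 0.044) = 30,035.08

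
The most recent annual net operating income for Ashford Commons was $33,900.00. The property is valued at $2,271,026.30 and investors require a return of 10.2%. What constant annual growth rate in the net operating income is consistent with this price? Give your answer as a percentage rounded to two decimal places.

P = D₀(1+g)/(r−g) ⇒ P(r−g) = D₀(1+g) ⇒ g(P+D₀) = P·r − D₀
g = (P·r − D₀)/(P + D₀) = ($2,271,026.30×0.102 − $33,900.00) / ($2,271,026.30 + $33,900.00) = 0.085792

8.58%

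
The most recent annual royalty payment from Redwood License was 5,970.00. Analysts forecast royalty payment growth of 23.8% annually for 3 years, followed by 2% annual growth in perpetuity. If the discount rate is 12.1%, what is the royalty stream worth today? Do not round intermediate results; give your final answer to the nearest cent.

D_1 = 7390.86000
D_2 = 9149.88468
D_3 = 11327.55723
Terminal value at year 3: TV = D_3×(1+g_2)/(r−g_2) = 11554.10838/0.101 = 114397.11266
P_0 = D_1/(1+r)^1 + D_2/(1+r)^2 + D_3/(1+r)^3 + TV/(1+r)^3
    = 6593.09545 + 7281.22406 + 8041.17340 + 81207.88979 = 103123.38270

103123.38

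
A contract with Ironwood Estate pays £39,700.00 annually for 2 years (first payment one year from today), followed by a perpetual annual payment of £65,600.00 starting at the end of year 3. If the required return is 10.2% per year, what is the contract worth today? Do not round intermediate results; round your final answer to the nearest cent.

£598307.20

PV of 2-year annuity: £39,700.00 × [1 − (1+0.102)^−2] / 0.102 = 68716.34151
Perpetuity value at year 2: £65,600.00 / 0.102 = 643137.25490
PV of perpetuity: 643137.25490 / (1+0.102)^2 = 529590.85683
Total PV = 68716.34151 + 529590.85683 = 598307.19835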